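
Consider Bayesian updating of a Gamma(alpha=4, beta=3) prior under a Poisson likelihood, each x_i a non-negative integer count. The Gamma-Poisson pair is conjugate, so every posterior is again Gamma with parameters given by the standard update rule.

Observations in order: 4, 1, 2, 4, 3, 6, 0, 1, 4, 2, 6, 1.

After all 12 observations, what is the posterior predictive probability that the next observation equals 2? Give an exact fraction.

364154811102957733218863722868263721466064453125/1461501637330902918203684832716283019655932542976

obs 1: x=4 → posterior Gamma(8, 4)
obs 2: x=1 → posterior Gamma(9, 5)
obs 3: x=2 → posterior Gamma(11, 6)
obs 4: x=4 → posterior Gamma(15, 7)
obs 5: x=3 → posterior Gamma(18, 8)
obs 6: x=6 → posterior Gamma(24, 9)
obs 7: x=0 → posterior Gamma(24, 10)
obs 8: x=1 → posterior Gamma(25, 11)
obs 9: x=4 → posterior Gamma(29, 12)
obs 10: x=2 → posterior Gamma(31, 13)
obs 11: x=6 → posterior Gamma(37, 14)
obs 12: x=1 → posterior Gamma(38, 15)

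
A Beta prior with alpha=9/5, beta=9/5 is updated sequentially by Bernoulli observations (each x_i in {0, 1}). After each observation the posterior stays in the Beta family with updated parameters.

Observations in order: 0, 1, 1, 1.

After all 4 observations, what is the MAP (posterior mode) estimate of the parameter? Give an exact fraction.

19/28

obs 1: x=0 → posterior Beta(9/5, 14/5)
obs 2: x=1 → posterior Beta(14/5, 14/5)
obs 3: x=1 → posterior Beta(19/5, 14/5)
obs 4: x=1 → posterior Beta(24/5, 14/5)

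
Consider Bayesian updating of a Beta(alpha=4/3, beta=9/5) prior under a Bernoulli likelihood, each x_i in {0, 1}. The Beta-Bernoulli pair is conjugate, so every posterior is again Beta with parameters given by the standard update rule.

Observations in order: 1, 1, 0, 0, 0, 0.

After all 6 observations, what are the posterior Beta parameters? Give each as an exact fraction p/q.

obs 1: x=1 → posterior Beta(7/3, 9/5)
obs 2: x=1 → posterior Beta(10/3, 9/5)
obs 3: x=0 → posterior Beta(10/3, 14/5)
obs 4: x=0 → posterior Beta(10/3, 19/5)
obs 5: x=0 → posterior Beta(10/3, 24/5)
obs 6: x=0 → posterior Beta(10/3, 29/5)

alpha=10/3, beta=29/5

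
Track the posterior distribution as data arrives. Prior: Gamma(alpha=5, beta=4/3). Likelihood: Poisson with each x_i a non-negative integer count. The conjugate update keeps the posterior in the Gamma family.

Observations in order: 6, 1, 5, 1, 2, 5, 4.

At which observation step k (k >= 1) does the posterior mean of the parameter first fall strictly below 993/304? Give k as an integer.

obs 1: x=6 → posterior Gamma(11, 7/3)
obs 2: x=1 → posterior Gamma(12, 10/3)
obs 3: x=5 → posterior Gamma(17, 13/3)
obs 4: x=1 → posterior Gamma(18, 16/3)
obs 5: x=2 → posterior Gamma(20, 19/3)
obs 6: x=5 → posterior Gamma(25, 22/3)
obs 7: x=4 → posterior Gamma(29, 25/3)

k = 5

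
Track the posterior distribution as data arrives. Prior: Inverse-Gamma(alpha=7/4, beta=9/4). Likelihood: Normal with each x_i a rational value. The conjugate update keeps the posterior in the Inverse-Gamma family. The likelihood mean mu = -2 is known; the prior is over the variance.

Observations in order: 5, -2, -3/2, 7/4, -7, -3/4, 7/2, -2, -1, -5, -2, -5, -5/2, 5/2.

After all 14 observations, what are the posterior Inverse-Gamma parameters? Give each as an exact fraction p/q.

alpha=35/4, beta=1313/16

obs 1: x=5 → posterior Inverse-Gamma(9/4, 107/4)
obs 2: x=-2 → posterior Inverse-Gamma(11/4, 107/4)
obs 3: x=-3/2 → posterior Inverse-Gamma(13/4, 215/8)
obs 4: x=7/4 → posterior Inverse-Gamma(15/4, 1085/32)
obs 5: x=-7 → posterior Inverse-Gamma(17/4, 1485/32)
obs 6: x=-3/4 → posterior Inverse-Gamma(19/4, 755/16)
obs 7: x=7/2 → posterior Inverse-Gamma(21/4, 997/16)
obs 8: x=-2 → posterior Inverse-Gamma(23/4, 997/16)
obs 9: x=-1 → posterior Inverse-Gamma(25/4, 1005/16)
obs 10: x=-5 → posterior Inverse-Gamma(27/4, 1077/16)
obs 11: x=-2 → posterior Inverse-Gamma(29/4, 1077/16)
obs 12: x=-5 → posterior Inverse-Gamma(31/4, 1149/16)
obs 13: x=-5/2 → posterior Inverse-Gamma(33/4, 1151/16)
obs 14: x=5/2 → posterior Inverse-Gamma(35/4, 1313/16)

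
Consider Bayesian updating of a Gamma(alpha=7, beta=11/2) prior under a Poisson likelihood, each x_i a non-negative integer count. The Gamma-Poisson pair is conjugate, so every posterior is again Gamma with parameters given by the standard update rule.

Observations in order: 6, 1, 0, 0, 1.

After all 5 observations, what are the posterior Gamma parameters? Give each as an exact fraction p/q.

obs 1: x=6 → posterior Gamma(13, 13/2)
obs 2: x=1 → posterior Gamma(14, 15/2)
obs 3: x=0 → posterior Gamma(14, 17/2)
obs 4: x=0 → posterior Gamma(14, 19/2)
obs 5: x=1 → posterior Gamma(15, 21/2)

alpha=15, beta=21/2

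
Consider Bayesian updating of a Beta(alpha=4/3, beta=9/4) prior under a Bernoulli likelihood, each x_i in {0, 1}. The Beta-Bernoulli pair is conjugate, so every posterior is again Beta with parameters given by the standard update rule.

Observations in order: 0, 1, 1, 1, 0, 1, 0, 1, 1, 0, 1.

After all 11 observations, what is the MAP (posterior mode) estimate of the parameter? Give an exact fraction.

88/151

obs 1: x=0 → posterior Beta(4/3, 13/4)
obs 2: x=1 → posterior Beta(7/3, 13/4)
obs 3: x=1 → posterior Beta(10/3, 13/4)
obs 4: x=1 → posterior Beta(13/3, 13/4)
obs 5: x=0 → posterior Beta(13/3, 17/4)
obs 6: x=1 → posterior Beta(16/3, 17/4)
obs 7: x=0 → posterior Beta(16/3, 21/4)
obs 8: x=1 → posterior Beta(19/3, 21/4)
obs 9: x=1 → posterior Beta(22/3, 21/4)
obs 10: x=0 → posterior Beta(22/3, 25/4)
obs 11: x=1 → posterior Beta(25/3, 25/4)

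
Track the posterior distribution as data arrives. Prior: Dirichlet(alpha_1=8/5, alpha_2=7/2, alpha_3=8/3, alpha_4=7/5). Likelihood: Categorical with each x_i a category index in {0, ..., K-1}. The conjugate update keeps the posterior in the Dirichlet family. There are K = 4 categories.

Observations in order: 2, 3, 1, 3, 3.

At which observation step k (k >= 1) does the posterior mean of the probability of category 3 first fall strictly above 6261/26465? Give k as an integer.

k = 4

obs 1: x=2 → posterior Dirichlet(8/5, 7/2, 11/3, 7/5)
obs 2: x=3 → posterior Dirichlet(8/5, 7/2, 11/3, 12/5)
obs 3: x=1 → posterior Dirichlet(8/5, 9/2, 11/3, 12/5)
obs 4: x=3 → posterior Dirichlet(8/5, 9/2, 11/3, 17/5)
obs 5: x=3 → posterior Dirichlet(8/5, 9/2, 11/3, 22/5)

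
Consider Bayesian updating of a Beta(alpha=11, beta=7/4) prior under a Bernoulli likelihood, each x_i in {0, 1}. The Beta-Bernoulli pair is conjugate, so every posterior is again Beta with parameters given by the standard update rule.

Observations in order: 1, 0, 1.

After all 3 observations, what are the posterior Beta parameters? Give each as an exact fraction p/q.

obs 1: x=1 → posterior Beta(12, 7/4)
obs 2: x=0 → posterior Beta(12, 11/4)
obs 3: x=1 → posterior Beta(13, 11/4)

alpha=13, beta=11/4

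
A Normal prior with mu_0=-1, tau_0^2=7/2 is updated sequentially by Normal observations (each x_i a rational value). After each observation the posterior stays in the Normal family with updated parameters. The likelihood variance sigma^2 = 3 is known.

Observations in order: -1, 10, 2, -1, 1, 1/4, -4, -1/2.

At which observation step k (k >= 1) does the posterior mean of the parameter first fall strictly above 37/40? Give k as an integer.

obs 1: x=-1 → posterior Normal(-1, 21/13)
obs 2: x=10 → posterior Normal(57/20, 21/20)
obs 3: x=2 → posterior Normal(71/27, 7/9)
obs 4: x=-1 → posterior Normal(32/17, 21/34)
obs 5: x=1 → posterior Normal(71/41, 21/41)
obs 6: x=1/4 → posterior Normal(97/64, 7/16)
obs 7: x=-4 → posterior Normal(179/220, 21/55)
obs 8: x=-1/2 → posterior Normal(165/248, 21/62)

k = 2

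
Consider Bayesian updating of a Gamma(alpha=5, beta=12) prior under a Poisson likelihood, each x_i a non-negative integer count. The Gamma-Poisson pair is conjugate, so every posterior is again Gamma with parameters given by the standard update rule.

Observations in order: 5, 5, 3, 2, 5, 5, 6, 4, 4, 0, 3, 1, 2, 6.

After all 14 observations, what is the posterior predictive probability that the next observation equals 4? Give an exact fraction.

obs 1: x=5 → posterior Gamma(10, 13)
obs 2: x=5 → posterior Gamma(15, 14)
obs 3: x=3 → posterior Gamma(18, 15)
obs 4: x=2 → posterior Gamma(20, 16)
obs 5: x=5 → posterior Gamma(25, 17)
obs 6: x=5 → posterior Gamma(30, 18)
obs 7: x=6 → posterior Gamma(36, 19)
obs 8: x=4 → posterior Gamma(40, 20)
obs 9: x=4 → posterior Gamma(44, 21)
obs 10: x=0 → posterior Gamma(44, 22)
obs 11: x=3 → posterior Gamma(47, 23)
obs 12: x=1 → posterior Gamma(48, 24)
obs 13: x=2 → posterior Gamma(50, 25)
obs 14: x=6 → posterior Gamma(56, 26)

7882049038837151485804456174037180453565114586062529743688687156065769923132602187776/76177348045866392339289727720615561750424801402395196724001565744957137343033038019601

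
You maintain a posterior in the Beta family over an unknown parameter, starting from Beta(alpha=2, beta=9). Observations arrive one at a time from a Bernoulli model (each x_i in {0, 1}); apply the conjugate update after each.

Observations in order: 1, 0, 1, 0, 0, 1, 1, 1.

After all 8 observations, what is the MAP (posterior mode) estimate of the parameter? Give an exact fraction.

6/17

obs 1: x=1 → posterior Beta(3, 9)
obs 2: x=0 → posterior Beta(3, 10)
obs 3: x=1 → posterior Beta(4, 10)
obs 4: x=0 → posterior Beta(4, 11)
obs 5: x=0 → posterior Beta(4, 12)
obs 6: x=1 → posterior Beta(5, 12)
obs 7: x=1 → posterior Beta(6, 12)
obs 8: x=1 → posterior Beta(7, 12)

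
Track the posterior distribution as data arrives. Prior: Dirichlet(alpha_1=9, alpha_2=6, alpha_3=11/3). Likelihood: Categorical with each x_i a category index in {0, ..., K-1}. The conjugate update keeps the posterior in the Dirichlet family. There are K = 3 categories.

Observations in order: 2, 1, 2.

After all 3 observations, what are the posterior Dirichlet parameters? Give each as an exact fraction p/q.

obs 1: x=2 → posterior Dirichlet(9, 6, 14/3)
obs 2: x=1 → posterior Dirichlet(9, 7, 14/3)
obs 3: x=2 → posterior Dirichlet(9, 7, 17/3)

alpha_1=9, alpha_2=7, alpha_3=17/3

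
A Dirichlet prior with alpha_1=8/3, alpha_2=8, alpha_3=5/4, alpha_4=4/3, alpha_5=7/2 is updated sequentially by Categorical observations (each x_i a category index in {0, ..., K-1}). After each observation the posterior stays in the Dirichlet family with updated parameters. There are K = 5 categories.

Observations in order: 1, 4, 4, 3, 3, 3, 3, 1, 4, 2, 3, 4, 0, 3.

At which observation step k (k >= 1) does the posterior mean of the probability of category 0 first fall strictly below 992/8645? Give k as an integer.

obs 1: x=1 → posterior Dirichlet(8/3, 9, 5/4, 4/3, 7/2)
obs 2: x=4 → posterior Dirichlet(8/3, 9, 5/4, 4/3, 9/2)
obs 3: x=4 → posterior Dirichlet(8/3, 9, 5/4, 4/3, 11/2)
obs 4: x=3 → posterior Dirichlet(8/3, 9, 5/4, 7/3, 11/2)
obs 5: x=3 → posterior Dirichlet(8/3, 9, 5/4, 10/3, 11/2)
obs 6: x=3 → posterior Dirichlet(8/3, 9, 5/4, 13/3, 11/2)
obs 7: x=3 → posterior Dirichlet(8/3, 9, 5/4, 16/3, 11/2)
obs 8: x=1 → posterior Dirichlet(8/3, 10, 5/4, 16/3, 11/2)
obs 9: x=4 → posterior Dirichlet(8/3, 10, 5/4, 16/3, 13/2)
obs 10: x=2 → posterior Dirichlet(8/3, 10, 9/4, 16/3, 13/2)
obs 11: x=3 → posterior Dirichlet(8/3, 10, 9/4, 19/3, 13/2)
obs 12: x=4 → posterior Dirichlet(8/3, 10, 9/4, 19/3, 15/2)
obs 13: x=0 → posterior Dirichlet(11/3, 10, 9/4, 19/3, 15/2)
obs 14: x=3 → posterior Dirichlet(11/3, 10, 9/4, 22/3, 15/2)

k = 7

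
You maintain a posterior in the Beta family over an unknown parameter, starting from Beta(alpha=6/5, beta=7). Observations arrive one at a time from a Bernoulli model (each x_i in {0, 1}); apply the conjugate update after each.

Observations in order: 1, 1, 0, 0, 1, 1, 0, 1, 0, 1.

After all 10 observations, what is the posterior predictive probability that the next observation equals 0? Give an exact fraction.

obs 1: x=1 → posterior Beta(11/5, 7)
obs 2: x=1 → posterior Beta(16/5, 7)
obs 3: x=0 → posterior Beta(16/5, 8)
obs 4: x=0 → posterior Beta(16/5, 9)
obs 5: x=1 → posterior Beta(21/5, 9)
obs 6: x=1 → posterior Beta(26/5, 9)
obs 7: x=0 → posterior Beta(26/5, 10)
obs 8: x=1 → posterior Beta(31/5, 10)
obs 9: x=0 → posterior Beta(31/5, 11)
obs 10: x=1 → posterior Beta(36/5, 11)

55/91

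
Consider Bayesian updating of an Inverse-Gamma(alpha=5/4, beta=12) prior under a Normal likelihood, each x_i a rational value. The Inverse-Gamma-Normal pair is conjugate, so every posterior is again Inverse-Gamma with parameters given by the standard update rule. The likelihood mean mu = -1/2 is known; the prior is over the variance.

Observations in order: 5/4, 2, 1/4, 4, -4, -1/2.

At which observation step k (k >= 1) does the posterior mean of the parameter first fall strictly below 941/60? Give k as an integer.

k = 2

obs 1: x=5/4 → posterior Inverse-Gamma(7/4, 433/32)
obs 2: x=2 → posterior Inverse-Gamma(9/4, 533/32)
obs 3: x=1/4 → posterior Inverse-Gamma(11/4, 271/16)
obs 4: x=4 → posterior Inverse-Gamma(13/4, 433/16)
obs 5: x=-4 → posterior Inverse-Gamma(15/4, 531/16)
obs 6: x=-1/2 → posterior Inverse-Gamma(17/4, 531/16)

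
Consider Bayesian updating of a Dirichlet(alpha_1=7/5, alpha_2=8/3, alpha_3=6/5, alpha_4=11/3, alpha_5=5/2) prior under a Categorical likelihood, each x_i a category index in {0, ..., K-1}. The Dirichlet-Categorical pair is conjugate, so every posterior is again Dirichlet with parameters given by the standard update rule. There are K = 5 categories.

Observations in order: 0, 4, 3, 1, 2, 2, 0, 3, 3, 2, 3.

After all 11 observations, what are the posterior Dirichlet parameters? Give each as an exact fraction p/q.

obs 1: x=0 → posterior Dirichlet(12/5, 8/3, 6/5, 11/3, 5/2)
obs 2: x=4 → posterior Dirichlet(12/5, 8/3, 6/5, 11/3, 7/2)
obs 3: x=3 → posterior Dirichlet(12/5, 8/3, 6/5, 14/3, 7/2)
obs 4: x=1 → posterior Dirichlet(12/5, 11/3, 6/5, 14/3, 7/2)
obs 5: x=2 → posterior Dirichlet(12/5, 11/3, 11/5, 14/3, 7/2)
obs 6: x=2 → posterior Dirichlet(12/5, 11/3, 16/5, 14/3, 7/2)
obs 7: x=0 → posterior Dirichlet(17/5, 11/3, 16/5, 14/3, 7/2)
obs 8: x=3 → posterior Dirichlet(17/5, 11/3, 16/5, 17/3, 7/2)
obs 9: x=3 → posterior Dirichlet(17/5, 11/3, 16/5, 20/3, 7/2)
obs 10: x=2 → posterior Dirichlet(17/5, 11/3, 21/5, 20/3, 7/2)
obs 11: x=3 → posterior Dirichlet(17/5, 11/3, 21/5, 23/3, 7/2)

alpha_1=17/5, alpha_2=11/3, alpha_3=21/5, alpha_4=23/3, alpha_5=7/2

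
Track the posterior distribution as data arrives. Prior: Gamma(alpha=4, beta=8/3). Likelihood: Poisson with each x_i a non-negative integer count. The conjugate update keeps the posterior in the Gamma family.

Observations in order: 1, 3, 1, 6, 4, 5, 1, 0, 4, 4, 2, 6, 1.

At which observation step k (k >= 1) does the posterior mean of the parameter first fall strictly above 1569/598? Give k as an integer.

k = 6

obs 1: x=1 → posterior Gamma(5, 11/3)
obs 2: x=3 → posterior Gamma(8, 14/3)
obs 3: x=1 → posterior Gamma(9, 17/3)
obs 4: x=6 → posterior Gamma(15, 20/3)
obs 5: x=4 → posterior Gamma(19, 23/3)
obs 6: x=5 → posterior Gamma(24, 26/3)
obs 7: x=1 → posterior Gamma(25, 29/3)
obs 8: x=0 → posterior Gamma(25, 32/3)
obs 9: x=4 → posterior Gamma(29, 35/3)
obs 10: x=4 → posterior Gamma(33, 38/3)
obs 11: x=2 → posterior Gamma(35, 41/3)
obs 12: x=6 → posterior Gamma(41, 44/3)
obs 13: x=1 → posterior Gamma(42, 47/3)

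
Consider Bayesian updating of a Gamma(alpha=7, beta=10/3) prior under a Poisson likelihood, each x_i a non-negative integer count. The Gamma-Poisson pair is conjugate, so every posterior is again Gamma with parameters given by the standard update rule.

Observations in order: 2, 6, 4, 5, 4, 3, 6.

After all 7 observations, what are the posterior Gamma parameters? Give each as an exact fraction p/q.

alpha=37, beta=31/3

obs 1: x=2 → posterior Gamma(9, 13/3)
obs 2: x=6 → posterior Gamma(15, 16/3)
obs 3: x=4 → posterior Gamma(19, 19/3)
obs 4: x=5 → posterior Gamma(24, 22/3)
obs 5: x=4 → posterior Gamma(28, 25/3)
obs 6: x=3 → posterior Gamma(31, 28/3)
obs 7: x=6 → posterior Gamma(37, 31/3)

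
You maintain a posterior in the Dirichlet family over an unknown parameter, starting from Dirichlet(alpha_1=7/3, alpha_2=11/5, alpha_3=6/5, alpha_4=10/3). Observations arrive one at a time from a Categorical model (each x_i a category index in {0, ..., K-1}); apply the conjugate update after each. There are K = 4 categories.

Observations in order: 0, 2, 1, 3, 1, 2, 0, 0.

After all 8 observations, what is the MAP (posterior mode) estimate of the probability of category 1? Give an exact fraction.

12/49

obs 1: x=0 → posterior Dirichlet(10/3, 11/5, 6/5, 10/3)
obs 2: x=2 → posterior Dirichlet(10/3, 11/5, 11/5, 10/3)
obs 3: x=1 → posterior Dirichlet(10/3, 16/5, 11/5, 10/3)
obs 4: x=3 → posterior Dirichlet(10/3, 16/5, 11/5, 13/3)
obs 5: x=1 → posterior Dirichlet(10/3, 21/5, 11/5, 13/3)
obs 6: x=2 → posterior Dirichlet(10/3, 21/5, 16/5, 13/3)
obs 7: x=0 → posterior Dirichlet(13/3, 21/5, 16/5, 13/3)
obs 8: x=0 → posterior Dirichlet(16/3, 21/5, 16/5, 13/3)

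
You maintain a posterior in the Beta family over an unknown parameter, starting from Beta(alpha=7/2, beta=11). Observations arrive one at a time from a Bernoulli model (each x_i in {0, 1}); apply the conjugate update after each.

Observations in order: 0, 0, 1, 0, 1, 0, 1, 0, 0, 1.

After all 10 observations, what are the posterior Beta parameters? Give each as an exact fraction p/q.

alpha=15/2, beta=17

obs 1: x=0 → posterior Beta(7/2, 12)
obs 2: x=0 → posterior Beta(7/2, 13)
obs 3: x=1 → posterior Beta(9/2, 13)
obs 4: x=0 → posterior Beta(9/2, 14)
obs 5: x=1 → posterior Beta(11/2, 14)
obs 6: x=0 → posterior Beta(11/2, 15)
obs 7: x=1 → posterior Beta(13/2, 15)
obs 8: x=0 → posterior Beta(13/2, 16)
obs 9: x=0 → posterior Beta(13/2, 17)
obs 10: x=1 → posterior Beta(15/2, 17)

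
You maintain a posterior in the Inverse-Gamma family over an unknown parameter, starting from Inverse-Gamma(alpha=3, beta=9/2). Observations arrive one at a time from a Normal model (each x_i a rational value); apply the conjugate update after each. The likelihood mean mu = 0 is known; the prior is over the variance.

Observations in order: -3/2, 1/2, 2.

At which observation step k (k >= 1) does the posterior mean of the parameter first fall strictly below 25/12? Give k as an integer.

k = 2

obs 1: x=-3/2 → posterior Inverse-Gamma(7/2, 45/8)
obs 2: x=1/2 → posterior Inverse-Gamma(4, 23/4)
obs 3: x=2 → posterior Inverse-Gamma(9/2, 31/4)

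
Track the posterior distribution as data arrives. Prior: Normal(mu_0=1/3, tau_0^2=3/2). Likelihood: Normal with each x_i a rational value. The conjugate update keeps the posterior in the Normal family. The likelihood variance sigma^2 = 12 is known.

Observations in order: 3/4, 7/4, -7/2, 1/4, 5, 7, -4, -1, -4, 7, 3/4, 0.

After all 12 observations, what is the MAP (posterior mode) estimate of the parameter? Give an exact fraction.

19/30

obs 1: x=3/4 → posterior Normal(41/108, 4/3)
obs 2: x=7/4 → posterior Normal(31/60, 6/5)
obs 3: x=-7/2 → posterior Normal(5/33, 12/11)
obs 4: x=1/4 → posterior Normal(23/144, 1)
obs 5: x=5 → posterior Normal(83/156, 12/13)
obs 6: x=7 → posterior Normal(167/168, 6/7)
obs 7: x=-4 → posterior Normal(119/180, 4/5)
obs 8: x=-1 → posterior Normal(107/192, 3/4)
obs 9: x=-4 → posterior Normal(59/204, 12/17)
obs 10: x=7 → posterior Normal(143/216, 2/3)
obs 11: x=3/4 → posterior Normal(2/3, 12/19)
obs 12: x=0 → posterior Normal(19/30, 3/5)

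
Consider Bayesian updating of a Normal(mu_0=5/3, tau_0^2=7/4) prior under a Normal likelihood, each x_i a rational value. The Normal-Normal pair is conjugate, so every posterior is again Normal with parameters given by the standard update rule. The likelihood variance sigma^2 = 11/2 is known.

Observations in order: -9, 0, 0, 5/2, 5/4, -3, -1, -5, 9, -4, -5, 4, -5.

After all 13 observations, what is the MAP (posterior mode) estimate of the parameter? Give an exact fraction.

obs 1: x=-9 → posterior Normal(-79/87, 77/58)
obs 2: x=0 → posterior Normal(-79/108, 77/72)
obs 3: x=0 → posterior Normal(-79/129, 77/86)
obs 4: x=5/2 → posterior Normal(-53/300, 77/100)
obs 5: x=5/4 → posterior Normal(-1/684, 77/114)
obs 6: x=-3 → posterior Normal(-253/768, 77/128)
obs 7: x=-1 → posterior Normal(-337/852, 77/142)
obs 8: x=-5 → posterior Normal(-757/936, 77/156)
obs 9: x=9 → posterior Normal(-1/1020, 77/170)
obs 10: x=-4 → posterior Normal(-337/1104, 77/184)
obs 11: x=-5 → posterior Normal(-757/1188, 7/18)
obs 12: x=4 → posterior Normal(-421/1272, 77/212)
obs 13: x=-5 → posterior Normal(-841/1356, 77/226)

-841/1356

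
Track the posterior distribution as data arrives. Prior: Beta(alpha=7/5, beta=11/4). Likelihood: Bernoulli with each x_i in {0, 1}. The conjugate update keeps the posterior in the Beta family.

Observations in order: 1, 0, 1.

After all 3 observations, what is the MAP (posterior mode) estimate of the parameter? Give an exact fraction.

obs 1: x=1 → posterior Beta(12/5, 11/4)
obs 2: x=0 → posterior Beta(12/5, 15/4)
obs 3: x=1 → posterior Beta(17/5, 15/4)

48/103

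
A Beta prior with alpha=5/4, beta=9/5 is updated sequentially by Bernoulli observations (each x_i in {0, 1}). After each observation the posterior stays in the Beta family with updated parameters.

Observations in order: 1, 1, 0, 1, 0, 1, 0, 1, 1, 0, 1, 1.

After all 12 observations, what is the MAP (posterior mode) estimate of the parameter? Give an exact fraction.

55/87

obs 1: x=1 → posterior Beta(9/4, 9/5)
obs 2: x=1 → posterior Beta(13/4, 9/5)
obs 3: x=0 → posterior Beta(13/4, 14/5)
obs 4: x=1 → posterior Beta(17/4, 14/5)
obs 5: x=0 → posterior Beta(17/4, 19/5)
obs 6: x=1 → posterior Beta(21/4, 19/5)
obs 7: x=0 → posterior Beta(21/4, 24/5)
obs 8: x=1 → posterior Beta(25/4, 24/5)
obs 9: x=1 → posterior Beta(29/4, 24/5)
obs 10: x=0 → posterior Beta(29/4, 29/5)
obs 11: x=1 → posterior Beta(33/4, 29/5)
obs 12: x=1 → posterior Beta(37/4, 29/5)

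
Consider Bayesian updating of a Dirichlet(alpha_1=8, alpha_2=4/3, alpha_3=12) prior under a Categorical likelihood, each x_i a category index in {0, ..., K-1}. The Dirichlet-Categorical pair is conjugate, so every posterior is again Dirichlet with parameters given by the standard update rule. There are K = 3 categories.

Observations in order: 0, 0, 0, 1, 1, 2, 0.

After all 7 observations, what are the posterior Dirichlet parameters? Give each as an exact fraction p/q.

obs 1: x=0 → posterior Dirichlet(9, 4/3, 12)
obs 2: x=0 → posterior Dirichlet(10, 4/3, 12)
obs 3: x=0 → posterior Dirichlet(11, 4/3, 12)
obs 4: x=1 → posterior Dirichlet(11, 7/3, 12)
obs 5: x=1 → posterior Dirichlet(11, 10/3, 12)
obs 6: x=2 → posterior Dirichlet(11, 10/3, 13)
obs 7: x=0 → posterior Dirichlet(12, 10/3, 13)

alpha_1=12, alpha_2=10/3, alpha_3=13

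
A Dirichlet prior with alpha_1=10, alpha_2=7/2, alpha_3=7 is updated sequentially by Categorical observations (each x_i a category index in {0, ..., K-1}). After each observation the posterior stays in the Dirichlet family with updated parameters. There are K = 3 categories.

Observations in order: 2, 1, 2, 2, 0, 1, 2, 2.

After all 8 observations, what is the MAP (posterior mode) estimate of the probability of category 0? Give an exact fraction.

20/51

obs 1: x=2 → posterior Dirichlet(10, 7/2, 8)
obs 2: x=1 → posterior Dirichlet(10, 9/2, 8)
obs 3: x=2 → posterior Dirichlet(10, 9/2, 9)
obs 4: x=2 → posterior Dirichlet(10, 9/2, 10)
obs 5: x=0 → posterior Dirichlet(11, 9/2, 10)
obs 6: x=1 → posterior Dirichlet(11, 11/2, 10)
obs 7: x=2 → posterior Dirichlet(11, 11/2, 11)
obs 8: x=2 → posterior Dirichlet(11, 11/2, 12)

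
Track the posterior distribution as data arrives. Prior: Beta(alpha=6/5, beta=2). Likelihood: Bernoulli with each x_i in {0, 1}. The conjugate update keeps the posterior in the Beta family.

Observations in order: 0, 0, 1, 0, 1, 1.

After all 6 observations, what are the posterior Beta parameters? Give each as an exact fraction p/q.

alpha=21/5, beta=5

obs 1: x=0 → posterior Beta(6/5, 3)
obs 2: x=0 → posterior Beta(6/5, 4)
obs 3: x=1 → posterior Beta(11/5, 4)
obs 4: x=0 → posterior Beta(11/5, 5)
obs 5: x=1 → posterior Beta(16/5, 5)
obs 6: x=1 → posterior Beta(21/5, 5)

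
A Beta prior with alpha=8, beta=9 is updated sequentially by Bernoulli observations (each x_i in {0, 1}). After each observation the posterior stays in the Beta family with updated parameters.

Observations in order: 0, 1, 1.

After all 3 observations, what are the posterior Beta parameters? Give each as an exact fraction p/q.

alpha=10, beta=10

obs 1: x=0 → posterior Beta(8, 10)
obs 2: x=1 → posterior Beta(9, 10)
obs 3: x=1 → posterior Beta(10, 10)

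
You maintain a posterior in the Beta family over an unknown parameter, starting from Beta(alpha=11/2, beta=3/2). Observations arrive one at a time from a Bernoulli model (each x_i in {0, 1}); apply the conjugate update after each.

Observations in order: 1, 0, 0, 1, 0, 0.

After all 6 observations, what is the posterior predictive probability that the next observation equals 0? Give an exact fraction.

obs 1: x=1 → posterior Beta(13/2, 3/2)
obs 2: x=0 → posterior Beta(13/2, 5/2)
obs 3: x=0 → posterior Beta(13/2, 7/2)
obs 4: x=1 → posterior Beta(15/2, 7/2)
obs 5: x=0 → posterior Beta(15/2, 9/2)
obs 6: x=0 → posterior Beta(15/2, 11/2)

11/26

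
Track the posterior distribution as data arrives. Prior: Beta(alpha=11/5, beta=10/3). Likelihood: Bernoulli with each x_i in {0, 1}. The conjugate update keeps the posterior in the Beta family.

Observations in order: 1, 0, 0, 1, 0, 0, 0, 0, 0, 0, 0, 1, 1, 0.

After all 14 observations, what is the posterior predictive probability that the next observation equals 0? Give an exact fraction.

200/293

obs 1: x=1 → posterior Beta(16/5, 10/3)
obs 2: x=0 → posterior Beta(16/5, 13/3)
obs 3: x=0 → posterior Beta(16/5, 16/3)
obs 4: x=1 → posterior Beta(21/5, 16/3)
obs 5: x=0 → posterior Beta(21/5, 19/3)
obs 6: x=0 → posterior Beta(21/5, 22/3)
obs 7: x=0 → posterior Beta(21/5, 25/3)
obs 8: x=0 → posterior Beta(21/5, 28/3)
obs 9: x=0 → posterior Beta(21/5, 31/3)
obs 10: x=0 → posterior Beta(21/5, 34/3)
obs 11: x=0 → posterior Beta(21/5, 37/3)
obs 12: x=1 → posterior Beta(26/5, 37/3)
obs 13: x=1 → posterior Beta(31/5, 37/3)
obs 14: x=0 → posterior Beta(31/5, 40/3)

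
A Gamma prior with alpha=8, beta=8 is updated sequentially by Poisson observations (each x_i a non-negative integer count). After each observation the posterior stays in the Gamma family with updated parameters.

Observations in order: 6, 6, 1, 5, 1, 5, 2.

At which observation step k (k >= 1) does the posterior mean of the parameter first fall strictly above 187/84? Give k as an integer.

obs 1: x=6 → posterior Gamma(14, 9)
obs 2: x=6 → posterior Gamma(20, 10)
obs 3: x=1 → posterior Gamma(21, 11)
obs 4: x=5 → posterior Gamma(26, 12)
obs 5: x=1 → posterior Gamma(27, 13)
obs 6: x=5 → posterior Gamma(32, 14)
obs 7: x=2 → posterior Gamma(34, 15)

k = 6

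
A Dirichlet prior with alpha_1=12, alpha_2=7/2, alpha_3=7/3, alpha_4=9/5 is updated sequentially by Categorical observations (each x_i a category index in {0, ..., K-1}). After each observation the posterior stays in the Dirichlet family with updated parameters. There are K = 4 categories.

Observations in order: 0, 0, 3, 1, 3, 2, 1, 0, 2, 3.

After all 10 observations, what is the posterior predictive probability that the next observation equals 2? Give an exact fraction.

obs 1: x=0 → posterior Dirichlet(13, 7/2, 7/3, 9/5)
obs 2: x=0 → posterior Dirichlet(14, 7/2, 7/3, 9/5)
obs 3: x=3 → posterior Dirichlet(14, 7/2, 7/3, 14/5)
obs 4: x=1 → posterior Dirichlet(14, 9/2, 7/3, 14/5)
obs 5: x=3 → posterior Dirichlet(14, 9/2, 7/3, 19/5)
obs 6: x=2 → posterior Dirichlet(14, 9/2, 10/3, 19/5)
obs 7: x=1 → posterior Dirichlet(14, 11/2, 10/3, 19/5)
obs 8: x=0 → posterior Dirichlet(15, 11/2, 10/3, 19/5)
obs 9: x=2 → posterior Dirichlet(15, 11/2, 13/3, 19/5)
obs 10: x=3 → posterior Dirichlet(15, 11/2, 13/3, 24/5)

130/889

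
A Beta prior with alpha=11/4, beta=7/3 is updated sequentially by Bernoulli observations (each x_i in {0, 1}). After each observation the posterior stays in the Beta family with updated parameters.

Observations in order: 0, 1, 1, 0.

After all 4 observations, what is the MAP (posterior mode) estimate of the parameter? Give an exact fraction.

9/17

obs 1: x=0 → posterior Beta(11/4, 10/3)
obs 2: x=1 → posterior Beta(15/4, 10/3)
obs 3: x=1 → posterior Beta(19/4, 10/3)
obs 4: x=0 → posterior Beta(19/4, 13/3)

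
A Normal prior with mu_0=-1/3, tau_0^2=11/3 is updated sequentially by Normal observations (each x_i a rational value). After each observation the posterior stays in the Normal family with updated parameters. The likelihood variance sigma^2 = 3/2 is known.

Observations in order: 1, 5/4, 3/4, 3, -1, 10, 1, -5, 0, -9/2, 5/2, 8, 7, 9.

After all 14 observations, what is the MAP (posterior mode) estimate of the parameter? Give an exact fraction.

723/317

obs 1: x=1 → posterior Normal(19/31, 33/31)
obs 2: x=5/4 → posterior Normal(93/106, 33/53)
obs 3: x=3/4 → posterior Normal(21/25, 11/25)
obs 4: x=3 → posterior Normal(129/97, 33/97)
obs 5: x=-1 → posterior Normal(107/119, 33/119)
obs 6: x=10 → posterior Normal(109/47, 11/47)
obs 7: x=1 → posterior Normal(349/163, 33/163)
obs 8: x=-5 → posterior Normal(239/185, 33/185)
obs 9: x=0 → posterior Normal(239/207, 11/69)
obs 10: x=-9/2 → posterior Normal(140/229, 33/229)
obs 11: x=5/2 → posterior Normal(195/251, 33/251)
obs 12: x=8 → posterior Normal(53/39, 11/91)
obs 13: x=7 → posterior Normal(105/59, 33/295)
obs 14: x=9 → posterior Normal(723/317, 33/317)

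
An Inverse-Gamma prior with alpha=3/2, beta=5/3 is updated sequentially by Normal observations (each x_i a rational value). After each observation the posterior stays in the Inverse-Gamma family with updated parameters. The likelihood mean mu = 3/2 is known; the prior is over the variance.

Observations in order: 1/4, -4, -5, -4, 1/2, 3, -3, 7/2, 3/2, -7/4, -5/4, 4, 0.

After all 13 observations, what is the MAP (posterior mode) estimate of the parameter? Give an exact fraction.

obs 1: x=1/4 → posterior Inverse-Gamma(2, 235/96)
obs 2: x=-4 → posterior Inverse-Gamma(5/2, 1687/96)
obs 3: x=-5 → posterior Inverse-Gamma(3, 3715/96)
obs 4: x=-4 → posterior Inverse-Gamma(7/2, 5167/96)
obs 5: x=1/2 → posterior Inverse-Gamma(4, 5215/96)
obs 6: x=3 → posterior Inverse-Gamma(9/2, 5323/96)
obs 7: x=-3 → posterior Inverse-Gamma(5, 6295/96)
obs 8: x=7/2 → posterior Inverse-Gamma(11/2, 6487/96)
obs 9: x=3/2 → posterior Inverse-Gamma(6, 6487/96)
obs 10: x=-7/4 → posterior Inverse-Gamma(13/2, 3497/48)
obs 11: x=-5/4 → posterior Inverse-Gamma(7, 7357/96)
obs 12: x=4 → posterior Inverse-Gamma(15/2, 7657/96)
obs 13: x=0 → posterior Inverse-Gamma(8, 7765/96)

7765/864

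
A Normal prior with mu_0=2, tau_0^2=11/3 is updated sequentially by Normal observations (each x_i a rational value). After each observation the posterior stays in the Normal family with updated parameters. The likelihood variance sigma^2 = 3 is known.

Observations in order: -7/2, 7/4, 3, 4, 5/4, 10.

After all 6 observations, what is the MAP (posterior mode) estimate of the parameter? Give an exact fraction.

obs 1: x=-7/2 → posterior Normal(-41/40, 33/20)
obs 2: x=7/4 → posterior Normal(-5/124, 33/31)
obs 3: x=3 → posterior Normal(127/168, 11/14)
obs 4: x=4 → posterior Normal(303/212, 33/53)
obs 5: x=5/4 → posterior Normal(179/128, 33/64)
obs 6: x=10 → posterior Normal(133/50, 11/25)

133/50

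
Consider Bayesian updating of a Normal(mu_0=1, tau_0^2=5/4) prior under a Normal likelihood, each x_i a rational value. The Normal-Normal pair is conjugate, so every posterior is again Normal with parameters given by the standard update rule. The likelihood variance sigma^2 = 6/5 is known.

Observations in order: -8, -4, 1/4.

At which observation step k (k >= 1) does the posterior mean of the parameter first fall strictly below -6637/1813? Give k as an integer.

k = 2

obs 1: x=-8 → posterior Normal(-176/49, 30/49)
obs 2: x=-4 → posterior Normal(-138/37, 15/37)
obs 3: x=1/4 → posterior Normal(-1079/396, 10/33)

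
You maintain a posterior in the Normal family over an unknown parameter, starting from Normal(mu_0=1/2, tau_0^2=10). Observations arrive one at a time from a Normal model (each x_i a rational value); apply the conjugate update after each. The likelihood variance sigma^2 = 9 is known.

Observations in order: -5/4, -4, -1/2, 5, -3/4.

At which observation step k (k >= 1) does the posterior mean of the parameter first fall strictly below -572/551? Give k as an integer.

obs 1: x=-5/4 → posterior Normal(-8/19, 90/19)
obs 2: x=-4 → posterior Normal(-48/29, 90/29)
obs 3: x=-1/2 → posterior Normal(-53/39, 30/13)
obs 4: x=5 → posterior Normal(-3/49, 90/49)
obs 5: x=-3/4 → posterior Normal(-21/118, 90/59)

k = 2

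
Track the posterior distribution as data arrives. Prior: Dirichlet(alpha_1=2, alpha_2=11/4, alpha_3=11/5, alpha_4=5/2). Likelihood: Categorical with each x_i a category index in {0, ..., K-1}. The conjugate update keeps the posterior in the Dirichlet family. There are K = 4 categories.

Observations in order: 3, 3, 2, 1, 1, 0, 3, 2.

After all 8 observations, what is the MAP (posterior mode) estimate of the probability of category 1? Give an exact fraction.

75/269

obs 1: x=3 → posterior Dirichlet(2, 11/4, 11/5, 7/2)
obs 2: x=3 → posterior Dirichlet(2, 11/4, 11/5, 9/2)
obs 3: x=2 → posterior Dirichlet(2, 11/4, 16/5, 9/2)
obs 4: x=1 → posterior Dirichlet(2, 15/4, 16/5, 9/2)
obs 5: x=1 → posterior Dirichlet(2, 19/4, 16/5, 9/2)
obs 6: x=0 → posterior Dirichlet(3, 19/4, 16/5, 9/2)
obs 7: x=3 → posterior Dirichlet(3, 19/4, 16/5, 11/2)
obs 8: x=2 → posterior Dirichlet(3, 19/4, 21/5, 11/2)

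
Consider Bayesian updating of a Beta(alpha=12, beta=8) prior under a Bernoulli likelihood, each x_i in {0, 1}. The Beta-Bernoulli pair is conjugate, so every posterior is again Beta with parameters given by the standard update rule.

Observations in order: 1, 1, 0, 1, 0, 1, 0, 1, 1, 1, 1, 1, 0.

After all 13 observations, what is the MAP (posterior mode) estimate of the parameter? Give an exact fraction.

obs 1: x=1 → posterior Beta(13, 8)
obs 2: x=1 → posterior Beta(14, 8)
obs 3: x=0 → posterior Beta(14, 9)
obs 4: x=1 → posterior Beta(15, 9)
obs 5: x=0 → posterior Beta(15, 10)
obs 6: x=1 → posterior Beta(16, 10)
obs 7: x=0 → posterior Beta(16, 11)
obs 8: x=1 → posterior Beta(17, 11)
obs 9: x=1 → posterior Beta(18, 11)
obs 10: x=1 → posterior Beta(19, 11)
obs 11: x=1 → posterior Beta(20, 11)
obs 12: x=1 → posterior Beta(21, 11)
obs 13: x=0 → posterior Beta(21, 12)

20/31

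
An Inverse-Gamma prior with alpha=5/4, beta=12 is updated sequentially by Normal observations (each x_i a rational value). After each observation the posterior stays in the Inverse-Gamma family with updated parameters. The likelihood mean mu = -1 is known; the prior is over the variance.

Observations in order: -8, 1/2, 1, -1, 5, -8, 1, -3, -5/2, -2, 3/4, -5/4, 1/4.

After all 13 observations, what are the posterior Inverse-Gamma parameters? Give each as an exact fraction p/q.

alpha=31/4, beta=2883/32

obs 1: x=-8 → posterior Inverse-Gamma(7/4, 73/2)
obs 2: x=1/2 → posterior Inverse-Gamma(9/4, 301/8)
obs 3: x=1 → posterior Inverse-Gamma(11/4, 317/8)
obs 4: x=-1 → posterior Inverse-Gamma(13/4, 317/8)
obs 5: x=5 → posterior Inverse-Gamma(15/4, 461/8)
obs 6: x=-8 → posterior Inverse-Gamma(17/4, 657/8)
obs 7: x=1 → posterior Inverse-Gamma(19/4, 673/8)
obs 8: x=-3 → posterior Inverse-Gamma(21/4, 689/8)
obs 9: x=-5/2 → posterior Inverse-Gamma(23/4, 349/4)
obs 10: x=-2 → posterior Inverse-Gamma(25/4, 351/4)
obs 11: x=3/4 → posterior Inverse-Gamma(27/4, 2857/32)
obs 12: x=-5/4 → posterior Inverse-Gamma(29/4, 1429/16)
obs 13: x=1/4 → posterior Inverse-Gamma(31/4, 2883/32)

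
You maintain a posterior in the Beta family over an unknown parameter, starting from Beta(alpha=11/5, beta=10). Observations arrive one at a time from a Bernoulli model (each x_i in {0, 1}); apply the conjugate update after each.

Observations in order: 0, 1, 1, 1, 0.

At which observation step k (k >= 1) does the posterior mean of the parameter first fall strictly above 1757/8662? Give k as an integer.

k = 2

obs 1: x=0 → posterior Beta(11/5, 11)
obs 2: x=1 → posterior Beta(16/5, 11)
obs 3: x=1 → posterior Beta(21/5, 11)
obs 4: x=1 → posterior Beta(26/5, 11)
obs 5: x=0 → posterior Beta(26/5, 12)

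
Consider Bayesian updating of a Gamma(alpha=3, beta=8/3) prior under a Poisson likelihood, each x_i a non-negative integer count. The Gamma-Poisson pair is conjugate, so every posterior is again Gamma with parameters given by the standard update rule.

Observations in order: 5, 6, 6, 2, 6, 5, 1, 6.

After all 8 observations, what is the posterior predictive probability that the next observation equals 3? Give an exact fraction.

14231043319957617880199616289773336007936629712940413349428985856/70934557307860443711736098025989133248003781773149967193603515625

obs 1: x=5 → posterior Gamma(8, 11/3)
obs 2: x=6 → posterior Gamma(14, 14/3)
obs 3: x=6 → posterior Gamma(20, 17/3)
obs 4: x=2 → posterior Gamma(22, 20/3)
obs 5: x=6 → posterior Gamma(28, 23/3)
obs 6: x=5 → posterior Gamma(33, 26/3)
obs 7: x=1 → posterior Gamma(34, 29/3)
obs 8: x=6 → posterior Gamma(40, 32/3)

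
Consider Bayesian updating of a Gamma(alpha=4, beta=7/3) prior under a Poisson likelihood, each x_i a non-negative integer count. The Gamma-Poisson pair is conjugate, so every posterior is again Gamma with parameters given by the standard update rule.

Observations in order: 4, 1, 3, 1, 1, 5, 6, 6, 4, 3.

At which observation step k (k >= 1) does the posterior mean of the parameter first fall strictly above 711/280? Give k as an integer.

obs 1: x=4 → posterior Gamma(8, 10/3)
obs 2: x=1 → posterior Gamma(9, 13/3)
obs 3: x=3 → posterior Gamma(12, 16/3)
obs 4: x=1 → posterior Gamma(13, 19/3)
obs 5: x=1 → posterior Gamma(14, 22/3)
obs 6: x=5 → posterior Gamma(19, 25/3)
obs 7: x=6 → posterior Gamma(25, 28/3)
obs 8: x=6 → posterior Gamma(31, 31/3)
obs 9: x=4 → posterior Gamma(35, 34/3)
obs 10: x=3 → posterior Gamma(38, 37/3)

k = 7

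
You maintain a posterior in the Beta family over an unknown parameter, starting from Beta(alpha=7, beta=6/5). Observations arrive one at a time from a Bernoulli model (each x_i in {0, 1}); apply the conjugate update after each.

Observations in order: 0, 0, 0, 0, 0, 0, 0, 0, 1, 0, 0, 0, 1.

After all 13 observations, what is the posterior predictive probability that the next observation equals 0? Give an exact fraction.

obs 1: x=0 → posterior Beta(7, 11/5)
obs 2: x=0 → posterior Beta(7, 16/5)
obs 3: x=0 → posterior Beta(7, 21/5)
obs 4: x=0 → posterior Beta(7, 26/5)
obs 5: x=0 → posterior Beta(7, 31/5)
obs 6: x=0 → posterior Beta(7, 36/5)
obs 7: x=0 → posterior Beta(7, 41/5)
obs 8: x=0 → posterior Beta(7, 46/5)
obs 9: x=1 → posterior Beta(8, 46/5)
obs 10: x=0 → posterior Beta(8, 51/5)
obs 11: x=0 → posterior Beta(8, 56/5)
obs 12: x=0 → posterior Beta(8, 61/5)
obs 13: x=1 → posterior Beta(9, 61/5)

61/106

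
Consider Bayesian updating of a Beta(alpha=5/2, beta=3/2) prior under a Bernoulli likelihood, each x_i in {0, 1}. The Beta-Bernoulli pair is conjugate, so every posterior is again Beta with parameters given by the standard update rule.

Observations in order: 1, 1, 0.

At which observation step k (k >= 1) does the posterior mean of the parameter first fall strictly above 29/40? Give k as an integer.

obs 1: x=1 → posterior Beta(7/2, 3/2)
obs 2: x=1 → posterior Beta(9/2, 3/2)
obs 3: x=0 → posterior Beta(9/2, 5/2)

k = 2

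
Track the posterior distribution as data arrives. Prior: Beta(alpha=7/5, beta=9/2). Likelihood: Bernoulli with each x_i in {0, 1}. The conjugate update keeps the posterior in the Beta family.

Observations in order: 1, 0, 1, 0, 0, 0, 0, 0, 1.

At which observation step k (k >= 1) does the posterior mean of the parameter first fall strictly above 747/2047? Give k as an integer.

obs 1: x=1 → posterior Beta(12/5, 9/2)
obs 2: x=0 → posterior Beta(12/5, 11/2)
obs 3: x=1 → posterior Beta(17/5, 11/2)
obs 4: x=0 → posterior Beta(17/5, 13/2)
obs 5: x=0 → posterior Beta(17/5, 15/2)
obs 6: x=0 → posterior Beta(17/5, 17/2)
obs 7: x=0 → posterior Beta(17/5, 19/2)
obs 8: x=0 → posterior Beta(17/5, 21/2)
obs 9: x=1 → posterior Beta(22/5, 21/2)

k = 3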